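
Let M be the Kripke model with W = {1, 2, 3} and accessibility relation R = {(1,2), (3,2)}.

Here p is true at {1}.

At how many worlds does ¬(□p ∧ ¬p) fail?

1

1: □p ∧ ¬p is F. ✓
2: □p ∧ ¬p is T. ✗
3: □p ∧ ¬p is F. ✓
Satisfying worlds: {1, 3}.
So ¬(□p ∧ ¬p) fails at the other 1 world.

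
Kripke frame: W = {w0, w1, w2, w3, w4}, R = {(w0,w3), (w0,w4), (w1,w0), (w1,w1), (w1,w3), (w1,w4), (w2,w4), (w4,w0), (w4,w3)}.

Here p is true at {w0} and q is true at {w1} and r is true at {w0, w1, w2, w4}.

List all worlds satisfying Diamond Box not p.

w0: successors {w3, w4}; Box not p there: w3:T, w4:F. ✓
w1: successors {w0, w1, w3, w4}; Box not p there: w0:T, w1:F, w3:T, w4:F. ✓
w2: successors {w4}; Box not p there: w4:F. ✗
w3: no successors, so Diamond Box not p fails. ✗
w4: successors {w0, w3}; Box not p there: w0:T, w3:T. ✓

{w0, w1, w4}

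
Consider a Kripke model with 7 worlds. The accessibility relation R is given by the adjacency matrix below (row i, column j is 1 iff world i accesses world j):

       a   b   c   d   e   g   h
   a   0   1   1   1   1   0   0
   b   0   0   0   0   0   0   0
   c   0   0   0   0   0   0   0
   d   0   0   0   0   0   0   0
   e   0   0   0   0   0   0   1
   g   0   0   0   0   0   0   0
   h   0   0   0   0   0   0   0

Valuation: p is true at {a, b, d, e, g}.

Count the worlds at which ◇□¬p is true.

2

a: successors {b, c, d, e}; □¬p there: b:T, c:T, d:T, e:T. ✓
b: no successors, so ◇□¬p fails. ✗
c: no successors, so ◇□¬p fails. ✗
d: no successors, so ◇□¬p fails. ✗
e: successors {h}; □¬p there: h:T. ✓
g: no successors, so ◇□¬p fails. ✗
h: no successors, so ◇□¬p fails. ✗
Satisfying worlds: {a, e}.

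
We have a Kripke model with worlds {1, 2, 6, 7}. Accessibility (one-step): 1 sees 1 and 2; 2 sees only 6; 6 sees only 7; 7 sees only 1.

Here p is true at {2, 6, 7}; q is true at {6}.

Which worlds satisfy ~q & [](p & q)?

1: ~q is T, [](p & q) is F. ✗
2: ~q is T, [](p & q) is T. ✓
6: ~q is F, [](p & q) is F. ✗
7: ~q is T, [](p & q) is F. ✗

{2}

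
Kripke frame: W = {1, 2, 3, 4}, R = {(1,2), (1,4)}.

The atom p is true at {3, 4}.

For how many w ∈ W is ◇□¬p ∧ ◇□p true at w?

1

1: ◇□¬p is T, ◇□p is T. ✓
2: ◇□¬p is F, ◇□p is F. ✗
3: ◇□¬p is F, ◇□p is F. ✗
4: ◇□¬p is F, ◇□p is F. ✗
Satisfying worlds: {1}.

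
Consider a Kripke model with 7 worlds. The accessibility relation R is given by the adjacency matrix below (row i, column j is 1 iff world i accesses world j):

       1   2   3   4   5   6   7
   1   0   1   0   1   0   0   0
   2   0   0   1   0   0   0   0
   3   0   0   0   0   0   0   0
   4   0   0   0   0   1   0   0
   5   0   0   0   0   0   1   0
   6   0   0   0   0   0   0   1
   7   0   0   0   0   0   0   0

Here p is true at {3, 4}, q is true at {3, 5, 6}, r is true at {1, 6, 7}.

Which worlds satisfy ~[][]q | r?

1: ~[][]q is F, r is T. ✓
2: ~[][]q is F, r is F. ✗
3: ~[][]q is F, r is F. ✗
4: ~[][]q is F, r is F. ✗
5: ~[][]q is T, r is F. ✓
6: ~[][]q is F, r is T. ✓
7: ~[][]q is F, r is T. ✓

{1, 5, 6, 7}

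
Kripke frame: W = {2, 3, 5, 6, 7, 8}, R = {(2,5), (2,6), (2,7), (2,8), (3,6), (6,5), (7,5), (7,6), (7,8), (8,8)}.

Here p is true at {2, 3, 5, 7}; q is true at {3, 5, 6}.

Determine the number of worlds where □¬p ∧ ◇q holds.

1

2: □¬p is F, ◇q is T. ✗
3: □¬p is T, ◇q is T. ✓
5: □¬p is T, ◇q is F. ✗
6: □¬p is F, ◇q is T. ✗
7: □¬p is F, ◇q is T. ✗
8: □¬p is T, ◇q is F. ✗
Satisfying worlds: {3}.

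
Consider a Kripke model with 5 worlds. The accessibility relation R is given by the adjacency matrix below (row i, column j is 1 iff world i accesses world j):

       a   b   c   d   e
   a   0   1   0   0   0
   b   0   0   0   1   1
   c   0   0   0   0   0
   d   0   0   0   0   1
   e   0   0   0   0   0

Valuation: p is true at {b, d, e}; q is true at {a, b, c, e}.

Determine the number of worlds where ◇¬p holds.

0

a: successors {b}; ¬p there: b:F. ✗
b: successors {d, e}; ¬p there: d:F, e:F. ✗
c: no successors, so ◇¬p fails. ✗
d: successors {e}; ¬p there: e:F. ✗
e: no successors, so ◇¬p fails. ✗
Satisfying worlds: ∅.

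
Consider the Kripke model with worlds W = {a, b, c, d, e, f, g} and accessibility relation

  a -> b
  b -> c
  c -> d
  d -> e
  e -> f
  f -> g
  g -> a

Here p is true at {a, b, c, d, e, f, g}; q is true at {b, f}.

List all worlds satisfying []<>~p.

a: successors {b}; <>~p there: b:F. ✗
b: successors {c}; <>~p there: c:F. ✗
c: successors {d}; <>~p there: d:F. ✗
d: successors {e}; <>~p there: e:F. ✗
e: successors {f}; <>~p there: f:F. ✗
f: successors {g}; <>~p there: g:F. ✗
g: successors {a}; <>~p there: a:F. ✗

∅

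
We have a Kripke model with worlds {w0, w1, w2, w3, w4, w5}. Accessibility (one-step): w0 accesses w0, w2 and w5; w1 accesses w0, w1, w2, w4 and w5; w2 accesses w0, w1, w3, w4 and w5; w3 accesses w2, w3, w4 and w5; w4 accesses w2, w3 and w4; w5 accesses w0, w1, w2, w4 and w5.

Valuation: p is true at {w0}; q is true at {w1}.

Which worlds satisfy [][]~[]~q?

∅

w0: successors {w0, w2, w5}; []~[]~q there: w0:F, w2:F, w5:F. ✗
w1: successors {w0, w1, w2, w4, w5}; []~[]~q there: w0:F, w1:F, w2:F, w4:F, w5:F. ✗
w2: successors {w0, w1, w3, w4, w5}; []~[]~q there: w0:F, w1:F, w3:F, w4:F, w5:F. ✗
w3: successors {w2, w3, w4, w5}; []~[]~q there: w2:F, w3:F, w4:F, w5:F. ✗
w4: successors {w2, w3, w4}; []~[]~q there: w2:F, w3:F, w4:F. ✗
w5: successors {w0, w1, w2, w4, w5}; []~[]~q there: w0:F, w1:F, w2:F, w4:F, w5:F. ✗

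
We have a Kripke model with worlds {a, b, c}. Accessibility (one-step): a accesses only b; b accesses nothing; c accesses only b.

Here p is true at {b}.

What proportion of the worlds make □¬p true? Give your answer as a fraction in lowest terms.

1/3

a: successors {b}; ¬p there: b:F. ✗
b: no successors, so □¬p holds vacuously. ✓
c: successors {b}; ¬p there: b:F. ✗
That's 1 of 3 worlds, so 1/3.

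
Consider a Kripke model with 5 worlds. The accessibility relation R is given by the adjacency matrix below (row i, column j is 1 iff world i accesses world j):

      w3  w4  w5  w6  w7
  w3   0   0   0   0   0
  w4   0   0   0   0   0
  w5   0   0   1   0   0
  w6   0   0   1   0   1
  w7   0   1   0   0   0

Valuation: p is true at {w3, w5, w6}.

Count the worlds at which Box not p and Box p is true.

2

w3: Box not p is T, Box p is T. ✓
w4: Box not p is T, Box p is T. ✓
w5: Box not p is F, Box p is T. ✗
w6: Box not p is F, Box p is F. ✗
w7: Box not p is T, Box p is F. ✗
Satisfying worlds: {w3, w4}.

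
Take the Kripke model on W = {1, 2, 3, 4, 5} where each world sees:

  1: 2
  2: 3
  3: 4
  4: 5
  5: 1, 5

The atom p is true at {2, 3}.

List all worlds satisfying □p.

{1, 2}

1: successors {2}; p there: 2:T. ✓
2: successors {3}; p there: 3:T. ✓
3: successors {4}; p there: 4:F. ✗
4: successors {5}; p there: 5:F. ✗
5: successors {1, 5}; p there: 1:F, 5:F. ✗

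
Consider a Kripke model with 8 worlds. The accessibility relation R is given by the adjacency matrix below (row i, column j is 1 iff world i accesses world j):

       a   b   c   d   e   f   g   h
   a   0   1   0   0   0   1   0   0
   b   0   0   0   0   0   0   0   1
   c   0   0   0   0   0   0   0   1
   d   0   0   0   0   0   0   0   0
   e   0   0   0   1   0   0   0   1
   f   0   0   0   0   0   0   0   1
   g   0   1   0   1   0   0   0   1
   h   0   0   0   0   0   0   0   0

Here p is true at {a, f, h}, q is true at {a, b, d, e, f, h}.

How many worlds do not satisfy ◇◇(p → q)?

6

a: successors {b, f}; ◇(p → q) there: b:T, f:T. ✓
b: successors {h}; ◇(p → q) there: h:F. ✗
c: successors {h}; ◇(p → q) there: h:F. ✗
d: no successors, so ◇◇(p → q) fails. ✗
e: successors {d, h}; ◇(p → q) there: d:F, h:F. ✗
f: successors {h}; ◇(p → q) there: h:F. ✗
g: successors {b, d, h}; ◇(p → q) there: b:T, d:F, h:F. ✓
h: no successors, so ◇◇(p → q) fails. ✗
Satisfying worlds: {a, g}.
So ◇◇(p → q) fails at the other 6 worlds.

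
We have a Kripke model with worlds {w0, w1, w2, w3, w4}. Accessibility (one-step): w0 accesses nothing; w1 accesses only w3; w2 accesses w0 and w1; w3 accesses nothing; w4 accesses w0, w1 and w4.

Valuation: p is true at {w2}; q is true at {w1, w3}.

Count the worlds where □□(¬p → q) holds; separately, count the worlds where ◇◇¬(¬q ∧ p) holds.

4 and 2

For □□(¬p → q):
w0: no successors, so □□(¬p → q) holds vacuously. ✓
w1: successors {w3}; □(¬p → q) there: w3:T. ✓
w2: successors {w0, w1}; □(¬p → q) there: w0:T, w1:T. ✓
w3: no successors, so □□(¬p → q) holds vacuously. ✓
w4: successors {w0, w1, w4}; □(¬p → q) there: w0:T, w1:T, w4:F. ✗
— 4 worlds.
For ◇◇¬(¬q ∧ p):
w0: no successors, so ◇◇¬(¬q ∧ p) fails. ✗
w1: successors {w3}; ◇¬(¬q ∧ p) there: w3:F. ✗
w2: successors {w0, w1}; ◇¬(¬q ∧ p) there: w0:F, w1:T. ✓
w3: no successors, so ◇◇¬(¬q ∧ p) fails. ✗
w4: successors {w0, w1, w4}; ◇¬(¬q ∧ p) there: w0:F, w1:T, w4:T. ✓
— 2 worlds.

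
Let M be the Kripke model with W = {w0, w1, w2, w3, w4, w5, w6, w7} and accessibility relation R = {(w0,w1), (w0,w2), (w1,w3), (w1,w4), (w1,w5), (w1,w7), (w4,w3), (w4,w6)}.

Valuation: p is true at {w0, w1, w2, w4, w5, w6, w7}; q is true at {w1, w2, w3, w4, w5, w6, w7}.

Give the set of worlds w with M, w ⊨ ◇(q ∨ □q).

w0: successors {w1, w2}; q ∨ □q there: w1:T, w2:T. ✓
w1: successors {w3, w4, w5, w7}; q ∨ □q there: w3:T, w4:T, w5:T, w7:T. ✓
w2: no successors, so ◇(q ∨ □q) fails. ✗
w3: no successors, so ◇(q ∨ □q) fails. ✗
w4: successors {w3, w6}; q ∨ □q there: w3:T, w6:T. ✓
w5: no successors, so ◇(q ∨ □q) fails. ✗
w6: no successors, so ◇(q ∨ □q) fails. ✗
w7: no successors, so ◇(q ∨ □q) fails. ✗

{w0, w1, w4}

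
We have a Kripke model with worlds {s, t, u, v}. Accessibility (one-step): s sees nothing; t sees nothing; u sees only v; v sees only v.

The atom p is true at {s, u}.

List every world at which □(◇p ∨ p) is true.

s: no successors, so □(◇p ∨ p) holds vacuously. ✓
t: no successors, so □(◇p ∨ p) holds vacuously. ✓
u: successors {v}; ◇p ∨ p there: v:F. ✗
v: successors {v}; ◇p ∨ p there: v:F. ✗

{s, t}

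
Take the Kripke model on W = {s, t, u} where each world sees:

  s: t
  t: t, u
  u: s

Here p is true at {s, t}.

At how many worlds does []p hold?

2

s: successors {t}; p there: t:T. ✓
t: successors {t, u}; p there: t:T, u:F. ✗
u: successors {s}; p there: s:T. ✓
Satisfying worlds: {s, u}.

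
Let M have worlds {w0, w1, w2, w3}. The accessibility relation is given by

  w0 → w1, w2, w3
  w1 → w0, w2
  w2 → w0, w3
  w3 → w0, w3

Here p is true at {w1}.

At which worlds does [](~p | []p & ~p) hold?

{w1, w2, w3}

w0: successors {w1, w2, w3}; ~p | []p & ~p there: w1:F, w2:T, w3:T. ✗
w1: successors {w0, w2}; ~p | []p & ~p there: w0:T, w2:T. ✓
w2: successors {w0, w3}; ~p | []p & ~p there: w0:T, w3:T. ✓
w3: successors {w0, w3}; ~p | []p & ~p there: w0:T, w3:T. ✓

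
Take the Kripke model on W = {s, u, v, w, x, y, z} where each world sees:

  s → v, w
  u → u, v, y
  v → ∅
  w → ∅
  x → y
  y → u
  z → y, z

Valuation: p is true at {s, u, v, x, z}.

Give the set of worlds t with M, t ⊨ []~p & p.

{v, x}

s: []~p is F, p is T. ✗
u: []~p is F, p is T. ✗
v: []~p is T, p is T. ✓
w: []~p is T, p is F. ✗
x: []~p is T, p is T. ✓
y: []~p is F, p is F. ✗
z: []~p is F, p is T. ✗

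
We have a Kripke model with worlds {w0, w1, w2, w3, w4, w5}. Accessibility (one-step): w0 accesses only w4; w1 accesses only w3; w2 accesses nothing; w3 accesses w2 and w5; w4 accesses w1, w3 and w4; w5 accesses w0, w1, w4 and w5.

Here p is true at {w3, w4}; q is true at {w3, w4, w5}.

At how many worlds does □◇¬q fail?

w0: successors {w4}; ◇¬q there: w4:T. ✓
w1: successors {w3}; ◇¬q there: w3:T. ✓
w2: no successors, so □◇¬q holds vacuously. ✓
w3: successors {w2, w5}; ◇¬q there: w2:F, w5:T. ✗
w4: successors {w1, w3, w4}; ◇¬q there: w1:F, w3:T, w4:T. ✗
w5: successors {w0, w1, w4, w5}; ◇¬q there: w0:F, w1:F, w4:T, w5:T. ✗
Satisfying worlds: {w0, w1, w2}.
So □◇¬q fails at the other 3 worlds.

3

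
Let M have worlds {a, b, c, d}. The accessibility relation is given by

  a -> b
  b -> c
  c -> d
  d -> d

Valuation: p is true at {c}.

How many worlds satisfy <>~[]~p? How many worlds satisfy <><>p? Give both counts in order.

1 and 1

For <>~[]~p:
a: successors {b}; ~[]~p there: b:T. ✓
b: successors {c}; ~[]~p there: c:F. ✗
c: successors {d}; ~[]~p there: d:F. ✗
d: successors {d}; ~[]~p there: d:F. ✗
— 1 world.
For <><>p:
a: successors {b}; <>p there: b:T. ✓
b: successors {c}; <>p there: c:F. ✗
c: successors {d}; <>p there: d:F. ✗
d: successors {d}; <>p there: d:F. ✗
— 1 world.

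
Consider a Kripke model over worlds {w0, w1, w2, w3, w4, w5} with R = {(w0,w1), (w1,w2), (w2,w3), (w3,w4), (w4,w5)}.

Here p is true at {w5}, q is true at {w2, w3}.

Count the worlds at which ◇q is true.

2

w0: successors {w1}; q there: w1:F. ✗
w1: successors {w2}; q there: w2:T. ✓
w2: successors {w3}; q there: w3:T. ✓
w3: successors {w4}; q there: w4:F. ✗
w4: successors {w5}; q there: w5:F. ✗
w5: no successors, so ◇q fails. ✗
Satisfying worlds: {w1, w2}.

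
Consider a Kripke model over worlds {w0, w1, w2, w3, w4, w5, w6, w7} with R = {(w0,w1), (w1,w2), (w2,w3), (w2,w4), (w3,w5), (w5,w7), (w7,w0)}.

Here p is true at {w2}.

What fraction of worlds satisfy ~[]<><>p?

w0: []<><>p is F. ✓
w1: []<><>p is F. ✓
w2: []<><>p is F. ✓
w3: []<><>p is F. ✓
w4: []<><>p is T. ✗
w5: []<><>p is F. ✓
w6: []<><>p is T. ✗
w7: []<><>p is T. ✗
That's 5 of 8 worlds, so 5/8.

5/8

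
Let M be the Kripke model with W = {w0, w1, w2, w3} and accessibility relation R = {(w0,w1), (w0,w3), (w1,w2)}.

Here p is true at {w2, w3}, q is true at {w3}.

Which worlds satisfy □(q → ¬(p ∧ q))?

w0: successors {w1, w3}; q → ¬(p ∧ q) there: w1:T, w3:F. ✗
w1: successors {w2}; q → ¬(p ∧ q) there: w2:T. ✓
w2: no successors, so □(q → ¬(p ∧ q)) holds vacuously. ✓
w3: no successors, so □(q → ¬(p ∧ q)) holds vacuously. ✓

{w1, w2, w3}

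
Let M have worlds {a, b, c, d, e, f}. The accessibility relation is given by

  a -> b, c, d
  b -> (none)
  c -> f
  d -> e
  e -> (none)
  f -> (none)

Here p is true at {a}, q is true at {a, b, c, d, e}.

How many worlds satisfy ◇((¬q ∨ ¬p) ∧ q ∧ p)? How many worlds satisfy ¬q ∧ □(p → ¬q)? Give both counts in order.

For ◇((¬q ∨ ¬p) ∧ q ∧ p):
a: successors {b, c, d}; (¬q ∨ ¬p) ∧ q ∧ p there: b:F, c:F, d:F. ✗
b: no successors, so ◇((¬q ∨ ¬p) ∧ q ∧ p) fails. ✗
c: successors {f}; (¬q ∨ ¬p) ∧ q ∧ p there: f:F. ✗
d: successors {e}; (¬q ∨ ¬p) ∧ q ∧ p there: e:F. ✗
e: no successors, so ◇((¬q ∨ ¬p) ∧ q ∧ p) fails. ✗
f: no successors, so ◇((¬q ∨ ¬p) ∧ q ∧ p) fails. ✗
— 0 worlds.
For ¬q ∧ □(p → ¬q):
a: ¬q is F, □(p → ¬q) is T. ✗
b: ¬q is F, □(p → ¬q) is T. ✗
c: ¬q is F, □(p → ¬q) is T. ✗
d: ¬q is F, □(p → ¬q) is T. ✗
e: ¬q is F, □(p → ¬q) is T. ✗
f: ¬q is T, □(p → ¬q) is T. ✓
— 1 world.

0 and 1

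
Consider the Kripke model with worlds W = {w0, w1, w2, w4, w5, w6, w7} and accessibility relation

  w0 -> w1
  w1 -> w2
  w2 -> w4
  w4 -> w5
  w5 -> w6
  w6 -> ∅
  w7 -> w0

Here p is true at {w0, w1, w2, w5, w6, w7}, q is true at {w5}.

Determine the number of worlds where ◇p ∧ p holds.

4

w0: ◇p is T, p is T. ✓
w1: ◇p is T, p is T. ✓
w2: ◇p is F, p is T. ✗
w4: ◇p is T, p is F. ✗
w5: ◇p is T, p is T. ✓
w6: ◇p is F, p is T. ✗
w7: ◇p is T, p is T. ✓
Satisfying worlds: {w0, w1, w5, w7}.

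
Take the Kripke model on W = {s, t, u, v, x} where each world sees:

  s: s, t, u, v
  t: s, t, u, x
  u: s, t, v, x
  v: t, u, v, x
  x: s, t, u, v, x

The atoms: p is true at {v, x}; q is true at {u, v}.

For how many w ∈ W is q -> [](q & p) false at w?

2

s: q is F, [](q & p) is F. ✓
t: q is F, [](q & p) is F. ✓
u: q is T, [](q & p) is F. ✗
v: q is T, [](q & p) is F. ✗
x: q is F, [](q & p) is F. ✓
Satisfying worlds: {s, t, x}.
So q -> [](q & p) fails at the other 2 worlds.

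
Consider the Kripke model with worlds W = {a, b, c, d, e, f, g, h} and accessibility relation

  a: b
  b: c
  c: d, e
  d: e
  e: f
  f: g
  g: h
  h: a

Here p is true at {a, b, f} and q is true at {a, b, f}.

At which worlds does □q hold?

a: successors {b}; q there: b:T. ✓
b: successors {c}; q there: c:F. ✗
c: successors {d, e}; q there: d:F, e:F. ✗
d: successors {e}; q there: e:F. ✗
e: successors {f}; q there: f:T. ✓
f: successors {g}; q there: g:F. ✗
g: successors {h}; q there: h:F. ✗
h: successors {a}; q there: a:T. ✓

{a, e, h}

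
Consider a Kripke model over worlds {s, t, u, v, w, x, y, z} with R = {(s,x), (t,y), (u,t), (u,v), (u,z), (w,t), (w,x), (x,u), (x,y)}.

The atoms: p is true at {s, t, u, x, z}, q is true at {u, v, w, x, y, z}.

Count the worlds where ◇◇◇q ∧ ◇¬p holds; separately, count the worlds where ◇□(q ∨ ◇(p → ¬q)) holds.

For ◇◇◇q ∧ ◇¬p:
s: ◇◇◇q is T, ◇¬p is F. ✗
t: ◇◇◇q is F, ◇¬p is T. ✗
u: ◇◇◇q is F, ◇¬p is T. ✗
v: ◇◇◇q is F, ◇¬p is F. ✗
w: ◇◇◇q is T, ◇¬p is F. ✗
x: ◇◇◇q is T, ◇¬p is T. ✓
y: ◇◇◇q is F, ◇¬p is F. ✗
z: ◇◇◇q is F, ◇¬p is F. ✗
— 1 world.
For ◇□(q ∨ ◇(p → ¬q)):
s: successors {x}; □(q ∨ ◇(p → ¬q)) there: x:T. ✓
t: successors {y}; □(q ∨ ◇(p → ¬q)) there: y:T. ✓
u: successors {t, v, z}; □(q ∨ ◇(p → ¬q)) there: t:T, v:T, z:T. ✓
v: no successors, so ◇□(q ∨ ◇(p → ¬q)) fails. ✗
w: successors {t, x}; □(q ∨ ◇(p → ¬q)) there: t:T, x:T. ✓
x: successors {u, y}; □(q ∨ ◇(p → ¬q)) there: u:T, y:T. ✓
y: no successors, so ◇□(q ∨ ◇(p → ¬q)) fails. ✗
z: no successors, so ◇□(q ∨ ◇(p → ¬q)) fails. ✗
— 5 worlds.

1 and 5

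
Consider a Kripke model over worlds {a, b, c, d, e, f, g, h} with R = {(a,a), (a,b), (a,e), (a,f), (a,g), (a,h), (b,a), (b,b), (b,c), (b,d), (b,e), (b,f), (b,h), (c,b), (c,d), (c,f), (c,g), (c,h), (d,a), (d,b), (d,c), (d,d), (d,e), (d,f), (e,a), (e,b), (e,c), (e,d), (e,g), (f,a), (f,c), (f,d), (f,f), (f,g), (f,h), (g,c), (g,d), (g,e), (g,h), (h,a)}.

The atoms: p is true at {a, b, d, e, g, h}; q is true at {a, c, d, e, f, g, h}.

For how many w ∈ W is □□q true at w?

a: successors {a, b, e, f, g, h}; □q there: a:F, b:F, e:F, f:T, g:T, h:T. ✗
b: successors {a, b, c, d, e, f, h}; □q there: a:F, b:F, c:F, d:F, e:F, f:T, h:T. ✗
c: successors {b, d, f, g, h}; □q there: b:F, d:F, f:T, g:T, h:T. ✗
d: successors {a, b, c, d, e, f}; □q there: a:F, b:F, c:F, d:F, e:F, f:T. ✗
e: successors {a, b, c, d, g}; □q there: a:F, b:F, c:F, d:F, g:T. ✗
f: successors {a, c, d, f, g, h}; □q there: a:F, c:F, d:F, f:T, g:T, h:T. ✗
g: successors {c, d, e, h}; □q there: c:F, d:F, e:F, h:T. ✗
h: successors {a}; □q there: a:F. ✗
Satisfying worlds: ∅.

0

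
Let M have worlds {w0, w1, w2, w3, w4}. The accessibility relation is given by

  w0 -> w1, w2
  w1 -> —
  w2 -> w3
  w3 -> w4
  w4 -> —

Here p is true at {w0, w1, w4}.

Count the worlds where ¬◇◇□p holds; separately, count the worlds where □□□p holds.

3 and 5

For ¬◇◇□p:
w0: ◇◇□p is T. ✗
w1: ◇◇□p is F. ✓
w2: ◇◇□p is T. ✗
w3: ◇◇□p is F. ✓
w4: ◇◇□p is F. ✓
— 3 worlds.
For □□□p:
w0: successors {w1, w2}; □□p there: w1:T, w2:T. ✓
w1: no successors, so □□□p holds vacuously. ✓
w2: successors {w3}; □□p there: w3:T. ✓
w3: successors {w4}; □□p there: w4:T. ✓
w4: no successors, so □□□p holds vacuously. ✓
— 5 worlds.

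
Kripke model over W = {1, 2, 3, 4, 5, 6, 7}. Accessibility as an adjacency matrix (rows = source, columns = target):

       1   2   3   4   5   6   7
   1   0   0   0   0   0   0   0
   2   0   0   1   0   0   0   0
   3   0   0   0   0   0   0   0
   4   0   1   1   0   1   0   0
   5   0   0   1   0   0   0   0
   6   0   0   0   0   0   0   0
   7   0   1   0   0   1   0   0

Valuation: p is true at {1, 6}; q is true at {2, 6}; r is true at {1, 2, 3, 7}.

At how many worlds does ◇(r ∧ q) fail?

1: no successors, so ◇(r ∧ q) fails. ✗
2: successors {3}; r ∧ q there: 3:F. ✗
3: no successors, so ◇(r ∧ q) fails. ✗
4: successors {2, 3, 5}; r ∧ q there: 2:T, 3:F, 5:F. ✓
5: successors {3}; r ∧ q there: 3:F. ✗
6: no successors, so ◇(r ∧ q) fails. ✗
7: successors {2, 5}; r ∧ q there: 2:T, 5:F. ✓
Satisfying worlds: {4, 7}.
So ◇(r ∧ q) fails at the other 5 worlds.

5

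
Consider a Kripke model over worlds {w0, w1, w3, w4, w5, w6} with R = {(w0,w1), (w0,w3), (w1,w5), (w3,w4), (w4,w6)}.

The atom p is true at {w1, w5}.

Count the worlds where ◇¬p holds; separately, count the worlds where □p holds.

3 and 3

For ◇¬p:
w0: successors {w1, w3}; ¬p there: w1:F, w3:T. ✓
w1: successors {w5}; ¬p there: w5:F. ✗
w3: successors {w4}; ¬p there: w4:T. ✓
w4: successors {w6}; ¬p there: w6:T. ✓
w5: no successors, so ◇¬p fails. ✗
w6: no successors, so ◇¬p fails. ✗
— 3 worlds.
For □p:
w0: successors {w1, w3}; p there: w1:T, w3:F. ✗
w1: successors {w5}; p there: w5:T. ✓
w3: successors {w4}; p there: w4:F. ✗
w4: successors {w6}; p there: w6:F. ✗
w5: no successors, so □p holds vacuously. ✓
w6: no successors, so □p holds vacuously. ✓
— 3 worlds.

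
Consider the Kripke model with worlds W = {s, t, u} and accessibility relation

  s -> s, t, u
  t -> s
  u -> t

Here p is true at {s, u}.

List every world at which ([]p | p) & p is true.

{s, u}

s: []p | p is T, p is T. ✓
t: []p | p is T, p is F. ✗
u: []p | p is T, p is T. ✓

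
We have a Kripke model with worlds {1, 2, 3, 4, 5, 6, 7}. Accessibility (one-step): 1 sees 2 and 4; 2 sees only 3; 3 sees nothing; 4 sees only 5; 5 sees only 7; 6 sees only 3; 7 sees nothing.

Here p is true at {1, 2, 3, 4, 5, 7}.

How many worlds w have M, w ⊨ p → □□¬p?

5

1: p is T, □□¬p is F. ✗
2: p is T, □□¬p is T. ✓
3: p is T, □□¬p is T. ✓
4: p is T, □□¬p is F. ✗
5: p is T, □□¬p is T. ✓
6: p is F, □□¬p is T. ✓
7: p is T, □□¬p is T. ✓
Satisfying worlds: {2, 3, 5, 6, 7}.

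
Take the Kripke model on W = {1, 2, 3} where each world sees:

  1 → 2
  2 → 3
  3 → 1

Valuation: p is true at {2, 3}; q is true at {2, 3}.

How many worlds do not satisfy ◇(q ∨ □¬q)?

1

1: successors {2}; q ∨ □¬q there: 2:T. ✓
2: successors {3}; q ∨ □¬q there: 3:T. ✓
3: successors {1}; q ∨ □¬q there: 1:F. ✗
Satisfying worlds: {1, 2}.
So ◇(q ∨ □¬q) fails at the other 1 world.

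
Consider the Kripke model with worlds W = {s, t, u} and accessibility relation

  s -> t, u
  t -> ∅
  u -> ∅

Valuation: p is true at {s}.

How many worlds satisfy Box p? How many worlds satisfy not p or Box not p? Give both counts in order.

For Box p:
s: successors {t, u}; p there: t:F, u:F. ✗
t: no successors, so Box p holds vacuously. ✓
u: no successors, so Box p holds vacuously. ✓
— 2 worlds.
For not p or Box not p:
s: not p is F, Box not p is T. ✓
t: not p is T, Box not p is T. ✓
u: not p is T, Box not p is T. ✓
— 3 worlds.

2 and 3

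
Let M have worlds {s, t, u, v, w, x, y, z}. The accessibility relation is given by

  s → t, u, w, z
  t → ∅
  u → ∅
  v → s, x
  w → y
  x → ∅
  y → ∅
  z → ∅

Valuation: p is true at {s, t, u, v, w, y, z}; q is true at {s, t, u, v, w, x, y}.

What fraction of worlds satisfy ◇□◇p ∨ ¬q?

s: ◇□◇p is T, ¬q is F. ✓
t: ◇□◇p is F, ¬q is F. ✗
u: ◇□◇p is F, ¬q is F. ✗
v: ◇□◇p is T, ¬q is F. ✓
w: ◇□◇p is T, ¬q is F. ✓
x: ◇□◇p is F, ¬q is F. ✗
y: ◇□◇p is F, ¬q is F. ✗
z: ◇□◇p is F, ¬q is T. ✓
That's 4 of 8 worlds, so 4/8 = 1/2.

1/2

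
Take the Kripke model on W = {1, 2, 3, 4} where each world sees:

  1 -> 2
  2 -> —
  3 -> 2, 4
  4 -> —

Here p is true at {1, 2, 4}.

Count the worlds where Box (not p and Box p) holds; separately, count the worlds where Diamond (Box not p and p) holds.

2 and 2

For Box (not p and Box p):
1: successors {2}; not p and Box p there: 2:F. ✗
2: no successors, so Box (not p and Box p) holds vacuously. ✓
3: successors {2, 4}; not p and Box p there: 2:F, 4:F. ✗
4: no successors, so Box (not p and Box p) holds vacuously. ✓
— 2 worlds.
For Diamond (Box not p and p):
1: successors {2}; Box not p and p there: 2:T. ✓
2: no successors, so Diamond (Box not p and p) fails. ✗
3: successors {2, 4}; Box not p and p there: 2:T, 4:T. ✓
4: no successors, so Diamond (Box not p and p) fails. ✗
— 2 worlds.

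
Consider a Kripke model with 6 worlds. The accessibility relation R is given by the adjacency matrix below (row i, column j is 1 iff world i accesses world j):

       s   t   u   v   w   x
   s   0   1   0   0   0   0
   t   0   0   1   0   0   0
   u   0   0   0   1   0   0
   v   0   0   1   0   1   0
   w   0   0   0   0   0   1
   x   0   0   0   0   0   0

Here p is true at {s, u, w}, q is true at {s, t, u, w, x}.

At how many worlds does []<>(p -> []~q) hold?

s: successors {t}; <>(p -> []~q) there: t:T. ✓
t: successors {u}; <>(p -> []~q) there: u:T. ✓
u: successors {v}; <>(p -> []~q) there: v:T. ✓
v: successors {u, w}; <>(p -> []~q) there: u:T, w:T. ✓
w: successors {x}; <>(p -> []~q) there: x:F. ✗
x: no successors, so []<>(p -> []~q) holds vacuously. ✓
Satisfying worlds: {s, t, u, v, x}.

5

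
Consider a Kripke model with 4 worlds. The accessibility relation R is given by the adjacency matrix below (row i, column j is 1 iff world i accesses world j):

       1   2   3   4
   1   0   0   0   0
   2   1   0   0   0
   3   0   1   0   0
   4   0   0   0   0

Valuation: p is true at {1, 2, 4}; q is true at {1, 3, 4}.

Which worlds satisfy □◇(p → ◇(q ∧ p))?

{1, 4}

1: no successors, so □◇(p → ◇(q ∧ p)) holds vacuously. ✓
2: successors {1}; ◇(p → ◇(q ∧ p)) there: 1:F. ✗
3: successors {2}; ◇(p → ◇(q ∧ p)) there: 2:F. ✗
4: no successors, so □◇(p → ◇(q ∧ p)) holds vacuously. ✓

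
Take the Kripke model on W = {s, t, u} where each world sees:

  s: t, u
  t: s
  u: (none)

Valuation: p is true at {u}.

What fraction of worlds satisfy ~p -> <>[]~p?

2/3

s: ~p is T, <>[]~p is T. ✓
t: ~p is T, <>[]~p is F. ✗
u: ~p is F, <>[]~p is F. ✓
That's 2 of 3 worlds, so 2/3.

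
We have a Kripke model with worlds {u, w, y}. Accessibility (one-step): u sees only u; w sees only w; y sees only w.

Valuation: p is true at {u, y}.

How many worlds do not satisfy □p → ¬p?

u: □p is T, ¬p is F. ✗
w: □p is F, ¬p is T. ✓
y: □p is F, ¬p is F. ✓
Satisfying worlds: {w, y}.
So □p → ¬p fails at the other 1 world.

1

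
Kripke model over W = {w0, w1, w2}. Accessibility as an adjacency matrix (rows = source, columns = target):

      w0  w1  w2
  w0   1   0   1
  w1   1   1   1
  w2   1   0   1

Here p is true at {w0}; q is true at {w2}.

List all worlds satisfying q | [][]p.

w0: q is F, [][]p is F. ✗
w1: q is F, [][]p is F. ✗
w2: q is T, [][]p is F. ✓

{w2}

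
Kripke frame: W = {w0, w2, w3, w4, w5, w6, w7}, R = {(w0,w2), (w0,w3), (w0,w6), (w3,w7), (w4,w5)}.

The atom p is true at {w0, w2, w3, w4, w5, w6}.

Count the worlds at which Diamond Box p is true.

w0: successors {w2, w3, w6}; Box p there: w2:T, w3:F, w6:T. ✓
w2: no successors, so Diamond Box p fails. ✗
w3: successors {w7}; Box p there: w7:T. ✓
w4: successors {w5}; Box p there: w5:T. ✓
w5: no successors, so Diamond Box p fails. ✗
w6: no successors, so Diamond Box p fails. ✗
w7: no successors, so Diamond Box p fails. ✗
Satisfying worlds: {w0, w3, w4}.

3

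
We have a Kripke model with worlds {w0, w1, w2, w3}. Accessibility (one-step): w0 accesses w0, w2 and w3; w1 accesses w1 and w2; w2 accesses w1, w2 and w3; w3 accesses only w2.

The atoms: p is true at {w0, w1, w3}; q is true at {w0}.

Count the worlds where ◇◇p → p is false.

1

w0: ◇◇p is T, p is T. ✓
w1: ◇◇p is T, p is T. ✓
w2: ◇◇p is T, p is F. ✗
w3: ◇◇p is T, p is T. ✓
Satisfying worlds: {w0, w1, w3}.
So ◇◇p → p fails at the other 1 world.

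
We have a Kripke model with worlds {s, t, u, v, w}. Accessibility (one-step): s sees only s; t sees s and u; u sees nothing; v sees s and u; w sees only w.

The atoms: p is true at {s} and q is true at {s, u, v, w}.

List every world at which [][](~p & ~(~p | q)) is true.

{u}

s: successors {s}; [](~p & ~(~p | q)) there: s:F. ✗
t: successors {s, u}; [](~p & ~(~p | q)) there: s:F, u:T. ✗
u: no successors, so [][](~p & ~(~p | q)) holds vacuously. ✓
v: successors {s, u}; [](~p & ~(~p | q)) there: s:F, u:T. ✗
w: successors {w}; [](~p & ~(~p | q)) there: w:F. ✗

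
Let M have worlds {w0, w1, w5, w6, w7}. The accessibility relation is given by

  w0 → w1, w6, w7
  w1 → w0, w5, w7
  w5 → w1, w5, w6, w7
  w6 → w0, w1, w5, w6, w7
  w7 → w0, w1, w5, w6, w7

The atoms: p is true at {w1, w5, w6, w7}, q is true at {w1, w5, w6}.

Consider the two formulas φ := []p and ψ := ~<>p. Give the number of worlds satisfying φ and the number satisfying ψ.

For []p:
w0: successors {w1, w6, w7}; p there: w1:T, w6:T, w7:T. ✓
w1: successors {w0, w5, w7}; p there: w0:F, w5:T, w7:T. ✗
w5: successors {w1, w5, w6, w7}; p there: w1:T, w5:T, w6:T, w7:T. ✓
w6: successors {w0, w1, w5, w6, w7}; p there: w0:F, w1:T, w5:T, w6:T, w7:T. ✗
w7: successors {w0, w1, w5, w6, w7}; p there: w0:F, w1:T, w5:T, w6:T, w7:T. ✗
— 2 worlds.
For ~<>p:
w0: <>p is T. ✗
w1: <>p is T. ✗
w5: <>p is T. ✗
w6: <>p is T. ✗
w7: <>p is T. ✗
— 0 worlds.

2 and 0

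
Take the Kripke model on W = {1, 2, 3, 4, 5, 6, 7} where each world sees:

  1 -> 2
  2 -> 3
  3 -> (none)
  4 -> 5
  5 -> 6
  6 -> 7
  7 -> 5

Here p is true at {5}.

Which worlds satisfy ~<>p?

{1, 2, 3, 5, 6}

1: <>p is F. ✓
2: <>p is F. ✓
3: <>p is F. ✓
4: <>p is T. ✗
5: <>p is F. ✓
6: <>p is F. ✓
7: <>p is T. ✗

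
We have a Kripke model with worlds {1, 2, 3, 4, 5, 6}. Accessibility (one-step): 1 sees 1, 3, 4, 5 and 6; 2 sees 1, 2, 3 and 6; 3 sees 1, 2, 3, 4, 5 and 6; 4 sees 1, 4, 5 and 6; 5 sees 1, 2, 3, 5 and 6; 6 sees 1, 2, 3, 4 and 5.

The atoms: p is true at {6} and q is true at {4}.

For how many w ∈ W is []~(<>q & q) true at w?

1: successors {1, 3, 4, 5, 6}; ~(<>q & q) there: 1:T, 3:T, 4:F, 5:T, 6:T. ✗
2: successors {1, 2, 3, 6}; ~(<>q & q) there: 1:T, 2:T, 3:T, 6:T. ✓
3: successors {1, 2, 3, 4, 5, 6}; ~(<>q & q) there: 1:T, 2:T, 3:T, 4:F, 5:T, 6:T. ✗
4: successors {1, 4, 5, 6}; ~(<>q & q) there: 1:T, 4:F, 5:T, 6:T. ✗
5: successors {1, 2, 3, 5, 6}; ~(<>q & q) there: 1:T, 2:T, 3:T, 5:T, 6:T. ✓
6: successors {1, 2, 3, 4, 5}; ~(<>q & q) there: 1:T, 2:T, 3:T, 4:F, 5:T. ✗
Satisfying worlds: {2, 5}.

2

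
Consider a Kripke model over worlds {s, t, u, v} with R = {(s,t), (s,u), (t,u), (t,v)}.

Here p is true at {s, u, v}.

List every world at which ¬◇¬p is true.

{t, u, v}

s: ◇¬p is T. ✗
t: ◇¬p is F. ✓
u: ◇¬p is F. ✓
v: ◇¬p is F. ✓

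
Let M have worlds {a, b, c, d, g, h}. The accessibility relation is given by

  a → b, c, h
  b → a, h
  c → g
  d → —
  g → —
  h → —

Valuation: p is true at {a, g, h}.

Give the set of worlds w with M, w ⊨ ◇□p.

{a, b, c}

a: successors {b, c, h}; □p there: b:T, c:T, h:T. ✓
b: successors {a, h}; □p there: a:F, h:T. ✓
c: successors {g}; □p there: g:T. ✓
d: no successors, so ◇□p fails. ✗
g: no successors, so ◇□p fails. ✗
h: no successors, so ◇□p fails. ✗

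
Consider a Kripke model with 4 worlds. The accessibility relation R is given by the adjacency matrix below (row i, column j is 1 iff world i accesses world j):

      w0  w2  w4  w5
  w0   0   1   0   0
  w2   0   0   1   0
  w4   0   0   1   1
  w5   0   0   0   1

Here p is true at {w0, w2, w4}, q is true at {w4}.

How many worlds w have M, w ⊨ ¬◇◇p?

w0: ◇◇p is T. ✗
w2: ◇◇p is T. ✗
w4: ◇◇p is T. ✗
w5: ◇◇p is F. ✓
Satisfying worlds: {w5}.

1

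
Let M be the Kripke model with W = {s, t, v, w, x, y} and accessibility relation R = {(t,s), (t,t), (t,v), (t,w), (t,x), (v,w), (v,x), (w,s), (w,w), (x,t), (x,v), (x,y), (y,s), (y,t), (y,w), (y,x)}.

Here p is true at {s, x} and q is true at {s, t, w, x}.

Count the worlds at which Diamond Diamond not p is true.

5

s: no successors, so Diamond Diamond not p fails. ✗
t: successors {s, t, v, w, x}; Diamond not p there: s:F, t:T, v:T, w:T, x:T. ✓
v: successors {w, x}; Diamond not p there: w:T, x:T. ✓
w: successors {s, w}; Diamond not p there: s:F, w:T. ✓
x: successors {t, v, y}; Diamond not p there: t:T, v:T, y:T. ✓
y: successors {s, t, w, x}; Diamond not p there: s:F, t:T, w:T, x:T. ✓
Satisfying worlds: {t, v, w, x, y}.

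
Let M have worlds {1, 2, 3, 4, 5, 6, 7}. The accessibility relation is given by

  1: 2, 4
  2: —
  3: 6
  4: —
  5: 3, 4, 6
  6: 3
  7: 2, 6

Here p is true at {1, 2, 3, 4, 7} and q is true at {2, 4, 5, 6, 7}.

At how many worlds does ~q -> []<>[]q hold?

6

1: ~q is T, []<>[]q is F. ✗
2: ~q is F, []<>[]q is T. ✓
3: ~q is T, []<>[]q is T. ✓
4: ~q is F, []<>[]q is T. ✓
5: ~q is F, []<>[]q is F. ✓
6: ~q is F, []<>[]q is F. ✓
7: ~q is F, []<>[]q is F. ✓
Satisfying worlds: {2, 3, 4, 5, 6, 7}.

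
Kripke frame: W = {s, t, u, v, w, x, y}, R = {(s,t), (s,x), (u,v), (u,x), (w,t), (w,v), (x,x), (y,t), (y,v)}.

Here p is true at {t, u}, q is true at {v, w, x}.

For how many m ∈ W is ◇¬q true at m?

3

s: successors {t, x}; ¬q there: t:T, x:F. ✓
t: no successors, so ◇¬q fails. ✗
u: successors {v, x}; ¬q there: v:F, x:F. ✗
v: no successors, so ◇¬q fails. ✗
w: successors {t, v}; ¬q there: t:T, v:F. ✓
x: successors {x}; ¬q there: x:F. ✗
y: successors {t, v}; ¬q there: t:T, v:F. ✓
Satisfying worlds: {s, w, y}.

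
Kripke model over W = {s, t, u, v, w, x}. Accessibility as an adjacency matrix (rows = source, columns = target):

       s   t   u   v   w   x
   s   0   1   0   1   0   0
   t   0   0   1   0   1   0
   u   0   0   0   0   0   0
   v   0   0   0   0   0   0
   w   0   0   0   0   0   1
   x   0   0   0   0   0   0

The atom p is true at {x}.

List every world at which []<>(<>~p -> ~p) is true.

s: successors {t, v}; <>(<>~p -> ~p) there: t:T, v:F. ✗
t: successors {u, w}; <>(<>~p -> ~p) there: u:F, w:T. ✗
u: no successors, so []<>(<>~p -> ~p) holds vacuously. ✓
v: no successors, so []<>(<>~p -> ~p) holds vacuously. ✓
w: successors {x}; <>(<>~p -> ~p) there: x:F. ✗
x: no successors, so []<>(<>~p -> ~p) holds vacuously. ✓

{u, v, x}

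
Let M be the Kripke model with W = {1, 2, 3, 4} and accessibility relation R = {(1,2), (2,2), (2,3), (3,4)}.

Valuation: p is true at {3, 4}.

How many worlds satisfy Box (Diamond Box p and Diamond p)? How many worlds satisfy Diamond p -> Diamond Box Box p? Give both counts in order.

3 and 4

For Box (Diamond Box p and Diamond p):
1: successors {2}; Diamond Box p and Diamond p there: 2:T. ✓
2: successors {2, 3}; Diamond Box p and Diamond p there: 2:T, 3:T. ✓
3: successors {4}; Diamond Box p and Diamond p there: 4:F. ✗
4: no successors, so Box (Diamond Box p and Diamond p) holds vacuously. ✓
— 3 worlds.
For Diamond p -> Diamond Box Box p:
1: Diamond p is F, Diamond Box Box p is F. ✓
2: Diamond p is T, Diamond Box Box p is T. ✓
3: Diamond p is T, Diamond Box Box p is T. ✓
4: Diamond p is F, Diamond Box Box p is F. ✓
— 4 worlds.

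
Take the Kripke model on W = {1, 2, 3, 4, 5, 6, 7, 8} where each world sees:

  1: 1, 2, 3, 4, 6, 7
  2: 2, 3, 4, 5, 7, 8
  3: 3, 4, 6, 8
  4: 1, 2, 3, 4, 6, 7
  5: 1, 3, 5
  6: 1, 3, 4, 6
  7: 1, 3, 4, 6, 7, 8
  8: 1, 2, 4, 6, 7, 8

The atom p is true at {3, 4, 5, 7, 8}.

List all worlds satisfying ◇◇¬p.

1: successors {1, 2, 3, 4, 6, 7}; ◇¬p there: 1:T, 2:T, 3:T, 4:T, 6:T, 7:T. ✓
2: successors {2, 3, 4, 5, 7, 8}; ◇¬p there: 2:T, 3:T, 4:T, 5:T, 7:T, 8:T. ✓
3: successors {3, 4, 6, 8}; ◇¬p there: 3:T, 4:T, 6:T, 8:T. ✓
4: successors {1, 2, 3, 4, 6, 7}; ◇¬p there: 1:T, 2:T, 3:T, 4:T, 6:T, 7:T. ✓
5: successors {1, 3, 5}; ◇¬p there: 1:T, 3:T, 5:T. ✓
6: successors {1, 3, 4, 6}; ◇¬p there: 1:T, 3:T, 4:T, 6:T. ✓
7: successors {1, 3, 4, 6, 7, 8}; ◇¬p there: 1:T, 3:T, 4:T, 6:T, 7:T, 8:T. ✓
8: successors {1, 2, 4, 6, 7, 8}; ◇¬p there: 1:T, 2:T, 4:T, 6:T, 7:T, 8:T. ✓

{1, 2, 3, 4, 5, 6, 7, 8}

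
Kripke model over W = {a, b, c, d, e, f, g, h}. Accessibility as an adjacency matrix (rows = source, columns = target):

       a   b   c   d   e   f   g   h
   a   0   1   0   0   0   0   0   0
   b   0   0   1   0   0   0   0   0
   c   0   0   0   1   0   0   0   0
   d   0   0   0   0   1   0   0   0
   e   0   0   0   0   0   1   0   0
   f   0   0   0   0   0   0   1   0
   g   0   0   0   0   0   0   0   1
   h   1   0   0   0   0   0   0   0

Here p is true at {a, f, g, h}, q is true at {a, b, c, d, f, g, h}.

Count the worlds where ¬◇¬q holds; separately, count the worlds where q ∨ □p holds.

For ¬◇¬q:
a: ◇¬q is F. ✓
b: ◇¬q is F. ✓
c: ◇¬q is F. ✓
d: ◇¬q is T. ✗
e: ◇¬q is F. ✓
f: ◇¬q is F. ✓
g: ◇¬q is F. ✓
h: ◇¬q is F. ✓
— 7 worlds.
For q ∨ □p:
a: q is T, □p is F. ✓
b: q is T, □p is F. ✓
c: q is T, □p is F. ✓
d: q is T, □p is F. ✓
e: q is F, □p is T. ✓
f: q is T, □p is T. ✓
g: q is T, □p is T. ✓
h: q is T, □p is T. ✓
— 8 worlds.

7 and 8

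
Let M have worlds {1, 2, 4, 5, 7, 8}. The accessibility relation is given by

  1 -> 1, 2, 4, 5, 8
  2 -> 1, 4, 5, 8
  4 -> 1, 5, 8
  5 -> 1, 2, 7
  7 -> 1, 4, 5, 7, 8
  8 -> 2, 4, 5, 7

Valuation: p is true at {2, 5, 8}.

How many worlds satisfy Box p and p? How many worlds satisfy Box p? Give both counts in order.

0 and 0

For Box p and p:
1: Box p is F, p is F. ✗
2: Box p is F, p is T. ✗
4: Box p is F, p is F. ✗
5: Box p is F, p is T. ✗
7: Box p is F, p is F. ✗
8: Box p is F, p is T. ✗
— 0 worlds.
For Box p:
1: successors {1, 2, 4, 5, 8}; p there: 1:F, 2:T, 4:F, 5:T, 8:T. ✗
2: successors {1, 4, 5, 8}; p there: 1:F, 4:F, 5:T, 8:T. ✗
4: successors {1, 5, 8}; p there: 1:F, 5:T, 8:T. ✗
5: successors {1, 2, 7}; p there: 1:F, 2:T, 7:F. ✗
7: successors {1, 4, 5, 7, 8}; p there: 1:F, 4:F, 5:T, 7:F, 8:T. ✗
8: successors {2, 4, 5, 7}; p there: 2:T, 4:F, 5:T, 7:F. ✗
— 0 worlds.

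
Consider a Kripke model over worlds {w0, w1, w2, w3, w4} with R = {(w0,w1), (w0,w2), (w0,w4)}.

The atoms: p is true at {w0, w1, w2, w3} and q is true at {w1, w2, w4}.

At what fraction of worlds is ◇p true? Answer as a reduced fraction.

1/5

w0: successors {w1, w2, w4}; p there: w1:T, w2:T, w4:F. ✓
w1: no successors, so ◇p fails. ✗
w2: no successors, so ◇p fails. ✗
w3: no successors, so ◇p fails. ✗
w4: no successors, so ◇p fails. ✗
That's 1 of 5 worlds, so 1/5.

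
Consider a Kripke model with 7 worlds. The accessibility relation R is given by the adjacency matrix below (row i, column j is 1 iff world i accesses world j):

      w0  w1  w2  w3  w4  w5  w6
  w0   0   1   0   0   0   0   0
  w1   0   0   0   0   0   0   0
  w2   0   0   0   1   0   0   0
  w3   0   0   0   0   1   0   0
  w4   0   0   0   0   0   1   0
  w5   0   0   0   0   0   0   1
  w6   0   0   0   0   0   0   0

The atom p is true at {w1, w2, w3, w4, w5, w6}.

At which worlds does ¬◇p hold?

{w1, w6}

w0: ◇p is T. ✗
w1: ◇p is F. ✓
w2: ◇p is T. ✗
w3: ◇p is T. ✗
w4: ◇p is T. ✗
w5: ◇p is T. ✗
w6: ◇p is F. ✓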